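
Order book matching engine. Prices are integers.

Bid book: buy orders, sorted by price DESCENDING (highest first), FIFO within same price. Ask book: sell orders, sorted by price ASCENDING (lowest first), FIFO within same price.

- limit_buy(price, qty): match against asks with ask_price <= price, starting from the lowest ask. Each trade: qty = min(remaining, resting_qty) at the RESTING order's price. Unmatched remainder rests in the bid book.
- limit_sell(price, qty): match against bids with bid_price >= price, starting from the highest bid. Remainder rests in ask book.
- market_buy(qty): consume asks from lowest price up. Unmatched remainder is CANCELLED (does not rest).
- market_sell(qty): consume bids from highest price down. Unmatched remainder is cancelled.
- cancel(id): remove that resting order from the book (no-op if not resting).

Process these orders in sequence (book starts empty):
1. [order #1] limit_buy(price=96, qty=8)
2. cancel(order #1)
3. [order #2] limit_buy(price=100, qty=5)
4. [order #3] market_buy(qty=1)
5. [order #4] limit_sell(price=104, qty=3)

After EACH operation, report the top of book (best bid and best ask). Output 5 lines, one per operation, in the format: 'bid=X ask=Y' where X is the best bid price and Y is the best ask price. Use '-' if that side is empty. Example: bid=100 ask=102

Answer: bid=96 ask=-
bid=- ask=-
bid=100 ask=-
bid=100 ask=-
bid=100 ask=104

Derivation:
After op 1 [order #1] limit_buy(price=96, qty=8): fills=none; bids=[#1:8@96] asks=[-]
After op 2 cancel(order #1): fills=none; bids=[-] asks=[-]
After op 3 [order #2] limit_buy(price=100, qty=5): fills=none; bids=[#2:5@100] asks=[-]
After op 4 [order #3] market_buy(qty=1): fills=none; bids=[#2:5@100] asks=[-]
After op 5 [order #4] limit_sell(price=104, qty=3): fills=none; bids=[#2:5@100] asks=[#4:3@104]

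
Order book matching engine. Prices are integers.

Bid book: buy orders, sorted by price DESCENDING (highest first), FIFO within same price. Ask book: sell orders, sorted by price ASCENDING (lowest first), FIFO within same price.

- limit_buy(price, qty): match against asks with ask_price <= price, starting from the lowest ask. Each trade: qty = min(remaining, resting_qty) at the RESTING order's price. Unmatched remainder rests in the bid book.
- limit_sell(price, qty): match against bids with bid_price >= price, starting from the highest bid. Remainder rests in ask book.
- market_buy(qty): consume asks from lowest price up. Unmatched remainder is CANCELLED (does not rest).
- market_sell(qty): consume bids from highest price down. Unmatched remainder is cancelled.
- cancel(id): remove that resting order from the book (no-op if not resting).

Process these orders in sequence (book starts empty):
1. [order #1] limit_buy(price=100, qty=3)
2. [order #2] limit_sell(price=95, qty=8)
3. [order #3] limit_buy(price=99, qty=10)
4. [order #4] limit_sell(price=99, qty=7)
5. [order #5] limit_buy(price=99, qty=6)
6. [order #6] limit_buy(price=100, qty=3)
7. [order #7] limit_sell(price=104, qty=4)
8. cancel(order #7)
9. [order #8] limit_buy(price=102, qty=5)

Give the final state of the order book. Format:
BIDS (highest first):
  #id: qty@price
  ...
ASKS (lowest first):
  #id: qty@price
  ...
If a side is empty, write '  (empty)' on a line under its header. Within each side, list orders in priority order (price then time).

After op 1 [order #1] limit_buy(price=100, qty=3): fills=none; bids=[#1:3@100] asks=[-]
After op 2 [order #2] limit_sell(price=95, qty=8): fills=#1x#2:3@100; bids=[-] asks=[#2:5@95]
After op 3 [order #3] limit_buy(price=99, qty=10): fills=#3x#2:5@95; bids=[#3:5@99] asks=[-]
After op 4 [order #4] limit_sell(price=99, qty=7): fills=#3x#4:5@99; bids=[-] asks=[#4:2@99]
After op 5 [order #5] limit_buy(price=99, qty=6): fills=#5x#4:2@99; bids=[#5:4@99] asks=[-]
After op 6 [order #6] limit_buy(price=100, qty=3): fills=none; bids=[#6:3@100 #5:4@99] asks=[-]
After op 7 [order #7] limit_sell(price=104, qty=4): fills=none; bids=[#6:3@100 #5:4@99] asks=[#7:4@104]
After op 8 cancel(order #7): fills=none; bids=[#6:3@100 #5:4@99] asks=[-]
After op 9 [order #8] limit_buy(price=102, qty=5): fills=none; bids=[#8:5@102 #6:3@100 #5:4@99] asks=[-]

Answer: BIDS (highest first):
  #8: 5@102
  #6: 3@100
  #5: 4@99
ASKS (lowest first):
  (empty)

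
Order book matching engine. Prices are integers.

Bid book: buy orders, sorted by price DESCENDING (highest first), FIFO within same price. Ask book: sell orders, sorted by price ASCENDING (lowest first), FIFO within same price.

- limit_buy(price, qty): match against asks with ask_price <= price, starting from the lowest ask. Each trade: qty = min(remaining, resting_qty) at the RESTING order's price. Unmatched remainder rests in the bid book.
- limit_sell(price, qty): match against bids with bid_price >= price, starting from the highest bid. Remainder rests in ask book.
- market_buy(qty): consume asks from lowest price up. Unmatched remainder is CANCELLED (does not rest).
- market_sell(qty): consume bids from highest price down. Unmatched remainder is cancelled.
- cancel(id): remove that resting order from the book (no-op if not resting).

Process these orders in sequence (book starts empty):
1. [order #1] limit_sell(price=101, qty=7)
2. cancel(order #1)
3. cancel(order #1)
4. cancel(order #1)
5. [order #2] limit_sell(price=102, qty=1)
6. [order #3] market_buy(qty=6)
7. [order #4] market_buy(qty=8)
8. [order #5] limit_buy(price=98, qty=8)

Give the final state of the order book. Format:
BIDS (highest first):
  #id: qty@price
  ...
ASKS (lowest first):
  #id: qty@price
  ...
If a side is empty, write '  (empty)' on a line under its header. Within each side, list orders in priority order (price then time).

After op 1 [order #1] limit_sell(price=101, qty=7): fills=none; bids=[-] asks=[#1:7@101]
After op 2 cancel(order #1): fills=none; bids=[-] asks=[-]
After op 3 cancel(order #1): fills=none; bids=[-] asks=[-]
After op 4 cancel(order #1): fills=none; bids=[-] asks=[-]
After op 5 [order #2] limit_sell(price=102, qty=1): fills=none; bids=[-] asks=[#2:1@102]
After op 6 [order #3] market_buy(qty=6): fills=#3x#2:1@102; bids=[-] asks=[-]
After op 7 [order #4] market_buy(qty=8): fills=none; bids=[-] asks=[-]
After op 8 [order #5] limit_buy(price=98, qty=8): fills=none; bids=[#5:8@98] asks=[-]

Answer: BIDS (highest first):
  #5: 8@98
ASKS (lowest first):
  (empty)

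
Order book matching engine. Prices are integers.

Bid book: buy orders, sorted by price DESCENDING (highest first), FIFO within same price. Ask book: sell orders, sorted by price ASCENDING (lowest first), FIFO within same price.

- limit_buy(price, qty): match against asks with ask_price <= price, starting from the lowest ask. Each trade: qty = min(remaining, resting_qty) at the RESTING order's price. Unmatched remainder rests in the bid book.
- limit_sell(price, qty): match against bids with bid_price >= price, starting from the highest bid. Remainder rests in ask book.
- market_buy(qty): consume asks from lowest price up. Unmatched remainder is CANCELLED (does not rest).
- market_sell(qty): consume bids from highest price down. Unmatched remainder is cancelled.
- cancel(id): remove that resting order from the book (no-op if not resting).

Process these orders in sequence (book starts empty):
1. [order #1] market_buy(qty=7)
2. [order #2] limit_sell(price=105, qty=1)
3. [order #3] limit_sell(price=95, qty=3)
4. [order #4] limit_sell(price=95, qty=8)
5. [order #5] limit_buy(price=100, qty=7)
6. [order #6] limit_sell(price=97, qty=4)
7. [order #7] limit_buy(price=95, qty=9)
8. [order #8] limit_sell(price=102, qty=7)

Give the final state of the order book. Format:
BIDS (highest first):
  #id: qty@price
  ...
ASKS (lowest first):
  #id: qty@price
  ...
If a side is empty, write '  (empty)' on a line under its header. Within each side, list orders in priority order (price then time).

Answer: BIDS (highest first):
  #7: 5@95
ASKS (lowest first):
  #6: 4@97
  #8: 7@102
  #2: 1@105

Derivation:
After op 1 [order #1] market_buy(qty=7): fills=none; bids=[-] asks=[-]
After op 2 [order #2] limit_sell(price=105, qty=1): fills=none; bids=[-] asks=[#2:1@105]
After op 3 [order #3] limit_sell(price=95, qty=3): fills=none; bids=[-] asks=[#3:3@95 #2:1@105]
After op 4 [order #4] limit_sell(price=95, qty=8): fills=none; bids=[-] asks=[#3:3@95 #4:8@95 #2:1@105]
After op 5 [order #5] limit_buy(price=100, qty=7): fills=#5x#3:3@95 #5x#4:4@95; bids=[-] asks=[#4:4@95 #2:1@105]
After op 6 [order #6] limit_sell(price=97, qty=4): fills=none; bids=[-] asks=[#4:4@95 #6:4@97 #2:1@105]
After op 7 [order #7] limit_buy(price=95, qty=9): fills=#7x#4:4@95; bids=[#7:5@95] asks=[#6:4@97 #2:1@105]
After op 8 [order #8] limit_sell(price=102, qty=7): fills=none; bids=[#7:5@95] asks=[#6:4@97 #8:7@102 #2:1@105]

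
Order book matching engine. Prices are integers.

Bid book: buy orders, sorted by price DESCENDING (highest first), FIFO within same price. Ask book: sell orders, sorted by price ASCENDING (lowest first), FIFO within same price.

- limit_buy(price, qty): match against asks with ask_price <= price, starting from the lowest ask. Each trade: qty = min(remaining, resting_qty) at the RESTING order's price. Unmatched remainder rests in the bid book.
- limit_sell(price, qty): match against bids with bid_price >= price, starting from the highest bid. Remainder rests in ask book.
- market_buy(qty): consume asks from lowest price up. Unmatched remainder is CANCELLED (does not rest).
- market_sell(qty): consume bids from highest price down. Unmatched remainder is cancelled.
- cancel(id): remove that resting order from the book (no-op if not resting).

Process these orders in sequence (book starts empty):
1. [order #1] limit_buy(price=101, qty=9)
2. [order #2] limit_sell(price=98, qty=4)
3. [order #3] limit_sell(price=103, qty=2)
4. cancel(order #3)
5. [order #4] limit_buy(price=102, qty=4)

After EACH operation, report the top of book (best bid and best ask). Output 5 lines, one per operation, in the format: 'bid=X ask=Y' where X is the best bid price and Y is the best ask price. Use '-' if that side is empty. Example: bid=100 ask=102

After op 1 [order #1] limit_buy(price=101, qty=9): fills=none; bids=[#1:9@101] asks=[-]
After op 2 [order #2] limit_sell(price=98, qty=4): fills=#1x#2:4@101; bids=[#1:5@101] asks=[-]
After op 3 [order #3] limit_sell(price=103, qty=2): fills=none; bids=[#1:5@101] asks=[#3:2@103]
After op 4 cancel(order #3): fills=none; bids=[#1:5@101] asks=[-]
After op 5 [order #4] limit_buy(price=102, qty=4): fills=none; bids=[#4:4@102 #1:5@101] asks=[-]

Answer: bid=101 ask=-
bid=101 ask=-
bid=101 ask=103
bid=101 ask=-
bid=102 ask=-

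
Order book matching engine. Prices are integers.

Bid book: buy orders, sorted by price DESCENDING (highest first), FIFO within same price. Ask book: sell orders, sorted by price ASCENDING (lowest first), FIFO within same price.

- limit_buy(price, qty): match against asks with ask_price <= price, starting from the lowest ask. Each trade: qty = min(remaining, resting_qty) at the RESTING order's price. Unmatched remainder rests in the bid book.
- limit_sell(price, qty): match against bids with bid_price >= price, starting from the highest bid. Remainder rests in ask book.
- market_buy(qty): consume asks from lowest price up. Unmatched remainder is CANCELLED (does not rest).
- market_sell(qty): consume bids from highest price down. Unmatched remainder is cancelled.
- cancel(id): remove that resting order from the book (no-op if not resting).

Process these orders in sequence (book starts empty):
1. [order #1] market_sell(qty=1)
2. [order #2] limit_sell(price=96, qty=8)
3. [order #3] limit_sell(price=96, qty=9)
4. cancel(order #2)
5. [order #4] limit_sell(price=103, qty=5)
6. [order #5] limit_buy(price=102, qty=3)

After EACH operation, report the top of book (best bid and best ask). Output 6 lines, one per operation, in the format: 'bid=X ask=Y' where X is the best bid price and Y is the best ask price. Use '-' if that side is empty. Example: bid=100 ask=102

After op 1 [order #1] market_sell(qty=1): fills=none; bids=[-] asks=[-]
After op 2 [order #2] limit_sell(price=96, qty=8): fills=none; bids=[-] asks=[#2:8@96]
After op 3 [order #3] limit_sell(price=96, qty=9): fills=none; bids=[-] asks=[#2:8@96 #3:9@96]
After op 4 cancel(order #2): fills=none; bids=[-] asks=[#3:9@96]
After op 5 [order #4] limit_sell(price=103, qty=5): fills=none; bids=[-] asks=[#3:9@96 #4:5@103]
After op 6 [order #5] limit_buy(price=102, qty=3): fills=#5x#3:3@96; bids=[-] asks=[#3:6@96 #4:5@103]

Answer: bid=- ask=-
bid=- ask=96
bid=- ask=96
bid=- ask=96
bid=- ask=96
bid=- ask=96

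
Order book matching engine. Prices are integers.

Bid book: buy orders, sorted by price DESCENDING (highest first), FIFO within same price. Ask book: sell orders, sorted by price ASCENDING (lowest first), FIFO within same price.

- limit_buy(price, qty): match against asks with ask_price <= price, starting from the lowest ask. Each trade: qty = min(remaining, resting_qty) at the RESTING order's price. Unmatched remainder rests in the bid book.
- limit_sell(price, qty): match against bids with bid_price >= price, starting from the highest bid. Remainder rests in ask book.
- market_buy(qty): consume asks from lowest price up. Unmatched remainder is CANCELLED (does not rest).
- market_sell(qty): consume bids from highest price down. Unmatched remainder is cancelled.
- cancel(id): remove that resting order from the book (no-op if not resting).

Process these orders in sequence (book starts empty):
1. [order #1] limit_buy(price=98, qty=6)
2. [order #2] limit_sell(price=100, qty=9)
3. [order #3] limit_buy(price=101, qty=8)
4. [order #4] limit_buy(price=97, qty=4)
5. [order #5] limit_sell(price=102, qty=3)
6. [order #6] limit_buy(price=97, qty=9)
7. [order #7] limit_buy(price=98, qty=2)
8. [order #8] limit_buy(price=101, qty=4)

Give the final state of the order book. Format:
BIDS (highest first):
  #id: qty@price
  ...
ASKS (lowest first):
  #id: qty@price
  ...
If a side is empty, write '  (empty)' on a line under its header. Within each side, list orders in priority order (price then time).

After op 1 [order #1] limit_buy(price=98, qty=6): fills=none; bids=[#1:6@98] asks=[-]
After op 2 [order #2] limit_sell(price=100, qty=9): fills=none; bids=[#1:6@98] asks=[#2:9@100]
After op 3 [order #3] limit_buy(price=101, qty=8): fills=#3x#2:8@100; bids=[#1:6@98] asks=[#2:1@100]
After op 4 [order #4] limit_buy(price=97, qty=4): fills=none; bids=[#1:6@98 #4:4@97] asks=[#2:1@100]
After op 5 [order #5] limit_sell(price=102, qty=3): fills=none; bids=[#1:6@98 #4:4@97] asks=[#2:1@100 #5:3@102]
After op 6 [order #6] limit_buy(price=97, qty=9): fills=none; bids=[#1:6@98 #4:4@97 #6:9@97] asks=[#2:1@100 #5:3@102]
After op 7 [order #7] limit_buy(price=98, qty=2): fills=none; bids=[#1:6@98 #7:2@98 #4:4@97 #6:9@97] asks=[#2:1@100 #5:3@102]
After op 8 [order #8] limit_buy(price=101, qty=4): fills=#8x#2:1@100; bids=[#8:3@101 #1:6@98 #7:2@98 #4:4@97 #6:9@97] asks=[#5:3@102]

Answer: BIDS (highest first):
  #8: 3@101
  #1: 6@98
  #7: 2@98
  #4: 4@97
  #6: 9@97
ASKS (lowest first):
  #5: 3@102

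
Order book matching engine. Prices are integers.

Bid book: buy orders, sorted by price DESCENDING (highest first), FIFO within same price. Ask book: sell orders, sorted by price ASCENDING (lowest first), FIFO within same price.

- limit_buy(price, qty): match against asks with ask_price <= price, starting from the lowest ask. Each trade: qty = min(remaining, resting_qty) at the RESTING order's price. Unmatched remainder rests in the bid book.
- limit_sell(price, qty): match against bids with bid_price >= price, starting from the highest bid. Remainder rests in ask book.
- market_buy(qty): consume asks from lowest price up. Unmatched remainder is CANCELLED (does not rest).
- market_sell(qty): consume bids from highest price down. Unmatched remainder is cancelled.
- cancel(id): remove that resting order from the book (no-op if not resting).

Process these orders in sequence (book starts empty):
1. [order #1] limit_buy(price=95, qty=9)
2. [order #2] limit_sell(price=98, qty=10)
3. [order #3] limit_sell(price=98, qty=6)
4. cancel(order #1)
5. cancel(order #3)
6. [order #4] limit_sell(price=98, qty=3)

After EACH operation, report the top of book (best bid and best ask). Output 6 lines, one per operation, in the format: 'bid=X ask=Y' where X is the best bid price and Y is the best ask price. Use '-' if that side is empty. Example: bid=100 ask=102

After op 1 [order #1] limit_buy(price=95, qty=9): fills=none; bids=[#1:9@95] asks=[-]
After op 2 [order #2] limit_sell(price=98, qty=10): fills=none; bids=[#1:9@95] asks=[#2:10@98]
After op 3 [order #3] limit_sell(price=98, qty=6): fills=none; bids=[#1:9@95] asks=[#2:10@98 #3:6@98]
After op 4 cancel(order #1): fills=none; bids=[-] asks=[#2:10@98 #3:6@98]
After op 5 cancel(order #3): fills=none; bids=[-] asks=[#2:10@98]
After op 6 [order #4] limit_sell(price=98, qty=3): fills=none; bids=[-] asks=[#2:10@98 #4:3@98]

Answer: bid=95 ask=-
bid=95 ask=98
bid=95 ask=98
bid=- ask=98
bid=- ask=98
bid=- ask=98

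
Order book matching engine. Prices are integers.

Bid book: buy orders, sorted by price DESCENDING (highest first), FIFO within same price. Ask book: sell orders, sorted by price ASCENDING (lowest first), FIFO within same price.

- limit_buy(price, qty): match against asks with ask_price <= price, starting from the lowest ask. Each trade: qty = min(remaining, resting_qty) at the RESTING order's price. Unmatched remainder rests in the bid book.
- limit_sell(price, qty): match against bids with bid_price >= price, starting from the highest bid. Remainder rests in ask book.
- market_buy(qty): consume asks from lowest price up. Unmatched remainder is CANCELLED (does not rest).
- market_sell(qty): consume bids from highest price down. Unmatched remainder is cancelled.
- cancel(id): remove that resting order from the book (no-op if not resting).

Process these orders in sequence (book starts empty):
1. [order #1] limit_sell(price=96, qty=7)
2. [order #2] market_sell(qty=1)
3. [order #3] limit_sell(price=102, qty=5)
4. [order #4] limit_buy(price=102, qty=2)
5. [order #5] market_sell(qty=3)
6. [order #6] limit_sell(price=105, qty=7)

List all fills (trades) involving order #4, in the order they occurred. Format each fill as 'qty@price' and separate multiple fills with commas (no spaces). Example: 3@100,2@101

Answer: 2@96

Derivation:
After op 1 [order #1] limit_sell(price=96, qty=7): fills=none; bids=[-] asks=[#1:7@96]
After op 2 [order #2] market_sell(qty=1): fills=none; bids=[-] asks=[#1:7@96]
After op 3 [order #3] limit_sell(price=102, qty=5): fills=none; bids=[-] asks=[#1:7@96 #3:5@102]
After op 4 [order #4] limit_buy(price=102, qty=2): fills=#4x#1:2@96; bids=[-] asks=[#1:5@96 #3:5@102]
After op 5 [order #5] market_sell(qty=3): fills=none; bids=[-] asks=[#1:5@96 #3:5@102]
After op 6 [order #6] limit_sell(price=105, qty=7): fills=none; bids=[-] asks=[#1:5@96 #3:5@102 #6:7@105]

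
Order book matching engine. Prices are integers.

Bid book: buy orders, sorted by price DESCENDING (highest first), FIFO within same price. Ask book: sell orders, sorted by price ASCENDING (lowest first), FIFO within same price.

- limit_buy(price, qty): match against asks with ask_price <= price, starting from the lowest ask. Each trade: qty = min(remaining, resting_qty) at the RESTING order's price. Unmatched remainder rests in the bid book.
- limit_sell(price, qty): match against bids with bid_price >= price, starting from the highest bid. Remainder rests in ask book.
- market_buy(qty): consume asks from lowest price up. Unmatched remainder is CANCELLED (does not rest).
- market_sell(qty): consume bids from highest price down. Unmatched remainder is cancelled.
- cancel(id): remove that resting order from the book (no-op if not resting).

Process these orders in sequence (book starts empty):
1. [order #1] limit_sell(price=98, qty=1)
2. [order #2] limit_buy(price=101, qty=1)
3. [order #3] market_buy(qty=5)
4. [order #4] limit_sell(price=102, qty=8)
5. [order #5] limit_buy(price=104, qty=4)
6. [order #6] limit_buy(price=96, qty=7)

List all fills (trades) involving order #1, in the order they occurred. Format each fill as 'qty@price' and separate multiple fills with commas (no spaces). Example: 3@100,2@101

Answer: 1@98

Derivation:
After op 1 [order #1] limit_sell(price=98, qty=1): fills=none; bids=[-] asks=[#1:1@98]
After op 2 [order #2] limit_buy(price=101, qty=1): fills=#2x#1:1@98; bids=[-] asks=[-]
After op 3 [order #3] market_buy(qty=5): fills=none; bids=[-] asks=[-]
After op 4 [order #4] limit_sell(price=102, qty=8): fills=none; bids=[-] asks=[#4:8@102]
After op 5 [order #5] limit_buy(price=104, qty=4): fills=#5x#4:4@102; bids=[-] asks=[#4:4@102]
After op 6 [order #6] limit_buy(price=96, qty=7): fills=none; bids=[#6:7@96] asks=[#4:4@102]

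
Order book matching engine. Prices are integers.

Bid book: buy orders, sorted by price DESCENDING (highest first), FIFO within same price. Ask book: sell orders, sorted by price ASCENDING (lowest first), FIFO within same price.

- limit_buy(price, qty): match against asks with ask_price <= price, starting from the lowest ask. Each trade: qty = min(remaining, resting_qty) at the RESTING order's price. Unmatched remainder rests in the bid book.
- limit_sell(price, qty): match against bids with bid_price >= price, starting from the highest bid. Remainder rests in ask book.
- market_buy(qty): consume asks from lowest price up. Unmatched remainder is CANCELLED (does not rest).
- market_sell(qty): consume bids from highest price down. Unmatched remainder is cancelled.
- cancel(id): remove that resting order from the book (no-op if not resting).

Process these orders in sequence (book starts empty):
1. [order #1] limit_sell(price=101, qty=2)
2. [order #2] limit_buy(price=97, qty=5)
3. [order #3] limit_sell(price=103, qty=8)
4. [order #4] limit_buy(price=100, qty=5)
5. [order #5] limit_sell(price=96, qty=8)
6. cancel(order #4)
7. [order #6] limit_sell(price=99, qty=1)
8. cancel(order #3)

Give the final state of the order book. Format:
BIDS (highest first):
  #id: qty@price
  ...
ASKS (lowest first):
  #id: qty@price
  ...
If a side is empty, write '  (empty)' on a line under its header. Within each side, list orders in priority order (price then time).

After op 1 [order #1] limit_sell(price=101, qty=2): fills=none; bids=[-] asks=[#1:2@101]
After op 2 [order #2] limit_buy(price=97, qty=5): fills=none; bids=[#2:5@97] asks=[#1:2@101]
After op 3 [order #3] limit_sell(price=103, qty=8): fills=none; bids=[#2:5@97] asks=[#1:2@101 #3:8@103]
After op 4 [order #4] limit_buy(price=100, qty=5): fills=none; bids=[#4:5@100 #2:5@97] asks=[#1:2@101 #3:8@103]
After op 5 [order #5] limit_sell(price=96, qty=8): fills=#4x#5:5@100 #2x#5:3@97; bids=[#2:2@97] asks=[#1:2@101 #3:8@103]
After op 6 cancel(order #4): fills=none; bids=[#2:2@97] asks=[#1:2@101 #3:8@103]
After op 7 [order #6] limit_sell(price=99, qty=1): fills=none; bids=[#2:2@97] asks=[#6:1@99 #1:2@101 #3:8@103]
After op 8 cancel(order #3): fills=none; bids=[#2:2@97] asks=[#6:1@99 #1:2@101]

Answer: BIDS (highest first):
  #2: 2@97
ASKS (lowest first):
  #6: 1@99
  #1: 2@101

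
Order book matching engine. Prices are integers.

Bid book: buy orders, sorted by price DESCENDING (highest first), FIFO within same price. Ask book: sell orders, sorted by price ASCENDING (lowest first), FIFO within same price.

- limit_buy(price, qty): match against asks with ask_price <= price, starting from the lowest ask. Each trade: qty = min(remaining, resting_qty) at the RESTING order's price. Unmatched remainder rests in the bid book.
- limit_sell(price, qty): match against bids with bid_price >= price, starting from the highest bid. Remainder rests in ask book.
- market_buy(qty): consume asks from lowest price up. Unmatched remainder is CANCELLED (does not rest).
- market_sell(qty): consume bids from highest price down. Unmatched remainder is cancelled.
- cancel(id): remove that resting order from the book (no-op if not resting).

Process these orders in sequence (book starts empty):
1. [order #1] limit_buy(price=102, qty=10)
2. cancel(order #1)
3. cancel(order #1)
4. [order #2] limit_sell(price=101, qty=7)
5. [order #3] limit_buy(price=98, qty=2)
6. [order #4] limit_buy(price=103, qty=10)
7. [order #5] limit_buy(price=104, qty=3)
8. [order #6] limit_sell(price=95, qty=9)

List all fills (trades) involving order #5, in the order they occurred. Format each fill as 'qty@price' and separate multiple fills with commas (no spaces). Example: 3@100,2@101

Answer: 3@104

Derivation:
After op 1 [order #1] limit_buy(price=102, qty=10): fills=none; bids=[#1:10@102] asks=[-]
After op 2 cancel(order #1): fills=none; bids=[-] asks=[-]
After op 3 cancel(order #1): fills=none; bids=[-] asks=[-]
After op 4 [order #2] limit_sell(price=101, qty=7): fills=none; bids=[-] asks=[#2:7@101]
After op 5 [order #3] limit_buy(price=98, qty=2): fills=none; bids=[#3:2@98] asks=[#2:7@101]
After op 6 [order #4] limit_buy(price=103, qty=10): fills=#4x#2:7@101; bids=[#4:3@103 #3:2@98] asks=[-]
After op 7 [order #5] limit_buy(price=104, qty=3): fills=none; bids=[#5:3@104 #4:3@103 #3:2@98] asks=[-]
After op 8 [order #6] limit_sell(price=95, qty=9): fills=#5x#6:3@104 #4x#6:3@103 #3x#6:2@98; bids=[-] asks=[#6:1@95]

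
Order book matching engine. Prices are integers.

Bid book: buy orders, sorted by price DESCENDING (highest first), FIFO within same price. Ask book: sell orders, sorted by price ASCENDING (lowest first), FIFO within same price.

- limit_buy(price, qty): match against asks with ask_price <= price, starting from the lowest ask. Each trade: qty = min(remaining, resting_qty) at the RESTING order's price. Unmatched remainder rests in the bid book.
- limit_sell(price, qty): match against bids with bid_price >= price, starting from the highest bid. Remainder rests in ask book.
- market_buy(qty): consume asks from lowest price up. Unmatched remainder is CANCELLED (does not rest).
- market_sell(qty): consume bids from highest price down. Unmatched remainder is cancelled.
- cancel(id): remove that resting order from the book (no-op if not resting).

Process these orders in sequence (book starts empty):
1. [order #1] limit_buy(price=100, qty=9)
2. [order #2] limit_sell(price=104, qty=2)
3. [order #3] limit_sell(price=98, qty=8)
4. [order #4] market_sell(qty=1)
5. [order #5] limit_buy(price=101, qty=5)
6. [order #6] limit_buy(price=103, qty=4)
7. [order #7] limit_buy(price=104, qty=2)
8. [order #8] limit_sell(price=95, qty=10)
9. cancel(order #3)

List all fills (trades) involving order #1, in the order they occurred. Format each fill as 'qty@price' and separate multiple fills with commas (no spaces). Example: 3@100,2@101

After op 1 [order #1] limit_buy(price=100, qty=9): fills=none; bids=[#1:9@100] asks=[-]
After op 2 [order #2] limit_sell(price=104, qty=2): fills=none; bids=[#1:9@100] asks=[#2:2@104]
After op 3 [order #3] limit_sell(price=98, qty=8): fills=#1x#3:8@100; bids=[#1:1@100] asks=[#2:2@104]
After op 4 [order #4] market_sell(qty=1): fills=#1x#4:1@100; bids=[-] asks=[#2:2@104]
After op 5 [order #5] limit_buy(price=101, qty=5): fills=none; bids=[#5:5@101] asks=[#2:2@104]
After op 6 [order #6] limit_buy(price=103, qty=4): fills=none; bids=[#6:4@103 #5:5@101] asks=[#2:2@104]
After op 7 [order #7] limit_buy(price=104, qty=2): fills=#7x#2:2@104; bids=[#6:4@103 #5:5@101] asks=[-]
After op 8 [order #8] limit_sell(price=95, qty=10): fills=#6x#8:4@103 #5x#8:5@101; bids=[-] asks=[#8:1@95]
After op 9 cancel(order #3): fills=none; bids=[-] asks=[#8:1@95]

Answer: 8@100,1@100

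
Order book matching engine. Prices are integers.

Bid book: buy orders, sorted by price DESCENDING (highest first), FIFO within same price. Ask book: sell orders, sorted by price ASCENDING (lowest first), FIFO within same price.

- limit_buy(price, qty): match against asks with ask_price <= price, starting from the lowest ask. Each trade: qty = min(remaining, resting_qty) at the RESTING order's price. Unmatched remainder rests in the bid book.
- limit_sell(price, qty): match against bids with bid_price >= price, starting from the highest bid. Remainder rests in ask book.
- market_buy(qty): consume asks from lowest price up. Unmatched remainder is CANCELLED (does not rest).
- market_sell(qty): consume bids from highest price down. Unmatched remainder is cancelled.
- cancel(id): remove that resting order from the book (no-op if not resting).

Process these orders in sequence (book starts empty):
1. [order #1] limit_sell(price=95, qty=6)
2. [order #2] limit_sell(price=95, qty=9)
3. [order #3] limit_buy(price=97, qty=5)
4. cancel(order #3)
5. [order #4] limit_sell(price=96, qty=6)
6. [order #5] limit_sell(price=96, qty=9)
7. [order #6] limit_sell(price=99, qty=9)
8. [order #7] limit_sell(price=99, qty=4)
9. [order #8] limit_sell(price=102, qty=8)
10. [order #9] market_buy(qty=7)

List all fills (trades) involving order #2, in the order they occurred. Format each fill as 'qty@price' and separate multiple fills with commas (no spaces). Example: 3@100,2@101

After op 1 [order #1] limit_sell(price=95, qty=6): fills=none; bids=[-] asks=[#1:6@95]
After op 2 [order #2] limit_sell(price=95, qty=9): fills=none; bids=[-] asks=[#1:6@95 #2:9@95]
After op 3 [order #3] limit_buy(price=97, qty=5): fills=#3x#1:5@95; bids=[-] asks=[#1:1@95 #2:9@95]
After op 4 cancel(order #3): fills=none; bids=[-] asks=[#1:1@95 #2:9@95]
After op 5 [order #4] limit_sell(price=96, qty=6): fills=none; bids=[-] asks=[#1:1@95 #2:9@95 #4:6@96]
After op 6 [order #5] limit_sell(price=96, qty=9): fills=none; bids=[-] asks=[#1:1@95 #2:9@95 #4:6@96 #5:9@96]
After op 7 [order #6] limit_sell(price=99, qty=9): fills=none; bids=[-] asks=[#1:1@95 #2:9@95 #4:6@96 #5:9@96 #6:9@99]
After op 8 [order #7] limit_sell(price=99, qty=4): fills=none; bids=[-] asks=[#1:1@95 #2:9@95 #4:6@96 #5:9@96 #6:9@99 #7:4@99]
After op 9 [order #8] limit_sell(price=102, qty=8): fills=none; bids=[-] asks=[#1:1@95 #2:9@95 #4:6@96 #5:9@96 #6:9@99 #7:4@99 #8:8@102]
After op 10 [order #9] market_buy(qty=7): fills=#9x#1:1@95 #9x#2:6@95; bids=[-] asks=[#2:3@95 #4:6@96 #5:9@96 #6:9@99 #7:4@99 #8:8@102]

Answer: 6@95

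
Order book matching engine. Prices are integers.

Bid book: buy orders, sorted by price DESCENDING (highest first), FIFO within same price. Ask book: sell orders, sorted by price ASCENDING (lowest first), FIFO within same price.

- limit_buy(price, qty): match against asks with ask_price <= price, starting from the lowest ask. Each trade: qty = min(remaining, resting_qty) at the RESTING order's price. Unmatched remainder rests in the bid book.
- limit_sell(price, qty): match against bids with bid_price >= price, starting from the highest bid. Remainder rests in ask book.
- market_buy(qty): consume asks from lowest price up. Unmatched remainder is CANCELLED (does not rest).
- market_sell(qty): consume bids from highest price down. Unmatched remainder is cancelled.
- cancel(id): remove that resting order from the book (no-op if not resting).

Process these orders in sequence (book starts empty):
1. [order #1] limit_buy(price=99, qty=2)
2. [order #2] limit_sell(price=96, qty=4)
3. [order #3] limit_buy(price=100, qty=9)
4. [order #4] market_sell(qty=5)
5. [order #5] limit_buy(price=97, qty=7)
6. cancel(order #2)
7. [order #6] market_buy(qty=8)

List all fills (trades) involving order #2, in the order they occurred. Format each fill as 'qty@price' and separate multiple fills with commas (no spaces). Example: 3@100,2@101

After op 1 [order #1] limit_buy(price=99, qty=2): fills=none; bids=[#1:2@99] asks=[-]
After op 2 [order #2] limit_sell(price=96, qty=4): fills=#1x#2:2@99; bids=[-] asks=[#2:2@96]
After op 3 [order #3] limit_buy(price=100, qty=9): fills=#3x#2:2@96; bids=[#3:7@100] asks=[-]
After op 4 [order #4] market_sell(qty=5): fills=#3x#4:5@100; bids=[#3:2@100] asks=[-]
After op 5 [order #5] limit_buy(price=97, qty=7): fills=none; bids=[#3:2@100 #5:7@97] asks=[-]
After op 6 cancel(order #2): fills=none; bids=[#3:2@100 #5:7@97] asks=[-]
After op 7 [order #6] market_buy(qty=8): fills=none; bids=[#3:2@100 #5:7@97] asks=[-]

Answer: 2@99,2@96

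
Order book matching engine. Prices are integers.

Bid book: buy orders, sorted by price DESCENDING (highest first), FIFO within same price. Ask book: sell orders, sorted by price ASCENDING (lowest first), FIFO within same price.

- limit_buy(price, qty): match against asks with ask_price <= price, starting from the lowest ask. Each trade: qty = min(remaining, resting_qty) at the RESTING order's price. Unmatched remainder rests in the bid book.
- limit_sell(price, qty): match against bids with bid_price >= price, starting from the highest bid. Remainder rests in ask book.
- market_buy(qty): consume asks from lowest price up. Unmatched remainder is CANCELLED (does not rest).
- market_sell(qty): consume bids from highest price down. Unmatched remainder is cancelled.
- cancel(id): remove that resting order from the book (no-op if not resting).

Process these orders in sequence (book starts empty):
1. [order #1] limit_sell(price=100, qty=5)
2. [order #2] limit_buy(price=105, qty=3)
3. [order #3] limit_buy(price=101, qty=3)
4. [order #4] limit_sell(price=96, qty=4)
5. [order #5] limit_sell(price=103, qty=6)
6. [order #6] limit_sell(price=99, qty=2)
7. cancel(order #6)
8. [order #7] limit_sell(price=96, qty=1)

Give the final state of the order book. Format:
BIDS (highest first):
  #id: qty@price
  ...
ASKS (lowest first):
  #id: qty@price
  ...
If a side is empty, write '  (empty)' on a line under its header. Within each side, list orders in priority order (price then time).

After op 1 [order #1] limit_sell(price=100, qty=5): fills=none; bids=[-] asks=[#1:5@100]
After op 2 [order #2] limit_buy(price=105, qty=3): fills=#2x#1:3@100; bids=[-] asks=[#1:2@100]
After op 3 [order #3] limit_buy(price=101, qty=3): fills=#3x#1:2@100; bids=[#3:1@101] asks=[-]
After op 4 [order #4] limit_sell(price=96, qty=4): fills=#3x#4:1@101; bids=[-] asks=[#4:3@96]
After op 5 [order #5] limit_sell(price=103, qty=6): fills=none; bids=[-] asks=[#4:3@96 #5:6@103]
After op 6 [order #6] limit_sell(price=99, qty=2): fills=none; bids=[-] asks=[#4:3@96 #6:2@99 #5:6@103]
After op 7 cancel(order #6): fills=none; bids=[-] asks=[#4:3@96 #5:6@103]
After op 8 [order #7] limit_sell(price=96, qty=1): fills=none; bids=[-] asks=[#4:3@96 #7:1@96 #5:6@103]

Answer: BIDS (highest first):
  (empty)
ASKS (lowest first):
  #4: 3@96
  #7: 1@96
  #5: 6@103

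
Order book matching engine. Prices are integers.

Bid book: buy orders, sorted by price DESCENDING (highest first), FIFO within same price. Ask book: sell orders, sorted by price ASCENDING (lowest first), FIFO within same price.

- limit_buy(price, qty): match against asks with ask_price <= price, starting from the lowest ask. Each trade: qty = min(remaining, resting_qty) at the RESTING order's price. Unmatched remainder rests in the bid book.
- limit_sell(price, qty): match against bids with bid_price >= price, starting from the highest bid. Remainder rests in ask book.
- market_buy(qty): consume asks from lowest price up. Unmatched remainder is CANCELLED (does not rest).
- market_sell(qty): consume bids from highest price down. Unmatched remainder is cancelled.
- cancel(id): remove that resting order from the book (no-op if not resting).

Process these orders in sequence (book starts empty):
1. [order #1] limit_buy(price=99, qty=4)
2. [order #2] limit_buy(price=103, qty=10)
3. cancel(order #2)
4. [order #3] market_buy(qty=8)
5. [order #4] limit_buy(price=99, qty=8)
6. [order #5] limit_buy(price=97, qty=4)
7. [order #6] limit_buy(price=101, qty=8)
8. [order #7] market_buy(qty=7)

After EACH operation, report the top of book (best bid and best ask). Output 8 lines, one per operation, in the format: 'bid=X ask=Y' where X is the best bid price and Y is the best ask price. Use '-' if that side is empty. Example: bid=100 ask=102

Answer: bid=99 ask=-
bid=103 ask=-
bid=99 ask=-
bid=99 ask=-
bid=99 ask=-
bid=99 ask=-
bid=101 ask=-
bid=101 ask=-

Derivation:
After op 1 [order #1] limit_buy(price=99, qty=4): fills=none; bids=[#1:4@99] asks=[-]
After op 2 [order #2] limit_buy(price=103, qty=10): fills=none; bids=[#2:10@103 #1:4@99] asks=[-]
After op 3 cancel(order #2): fills=none; bids=[#1:4@99] asks=[-]
After op 4 [order #3] market_buy(qty=8): fills=none; bids=[#1:4@99] asks=[-]
After op 5 [order #4] limit_buy(price=99, qty=8): fills=none; bids=[#1:4@99 #4:8@99] asks=[-]
After op 6 [order #5] limit_buy(price=97, qty=4): fills=none; bids=[#1:4@99 #4:8@99 #5:4@97] asks=[-]
After op 7 [order #6] limit_buy(price=101, qty=8): fills=none; bids=[#6:8@101 #1:4@99 #4:8@99 #5:4@97] asks=[-]
After op 8 [order #7] market_buy(qty=7): fills=none; bids=[#6:8@101 #1:4@99 #4:8@99 #5:4@97] asks=[-]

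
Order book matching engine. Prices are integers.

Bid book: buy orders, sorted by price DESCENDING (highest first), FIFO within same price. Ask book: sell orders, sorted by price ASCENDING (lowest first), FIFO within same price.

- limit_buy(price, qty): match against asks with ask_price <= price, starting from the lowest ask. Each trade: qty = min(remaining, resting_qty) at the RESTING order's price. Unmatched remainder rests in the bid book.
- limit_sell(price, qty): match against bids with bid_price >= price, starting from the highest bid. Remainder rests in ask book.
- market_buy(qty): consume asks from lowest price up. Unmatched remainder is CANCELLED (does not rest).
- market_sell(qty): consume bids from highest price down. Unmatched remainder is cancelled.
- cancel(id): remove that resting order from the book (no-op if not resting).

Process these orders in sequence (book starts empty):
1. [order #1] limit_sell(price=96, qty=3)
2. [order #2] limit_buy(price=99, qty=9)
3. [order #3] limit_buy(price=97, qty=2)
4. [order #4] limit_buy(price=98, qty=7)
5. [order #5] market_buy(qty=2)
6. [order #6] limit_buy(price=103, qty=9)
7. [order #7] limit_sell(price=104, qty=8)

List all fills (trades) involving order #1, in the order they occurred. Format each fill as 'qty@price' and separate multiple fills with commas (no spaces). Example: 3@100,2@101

Answer: 3@96

Derivation:
After op 1 [order #1] limit_sell(price=96, qty=3): fills=none; bids=[-] asks=[#1:3@96]
After op 2 [order #2] limit_buy(price=99, qty=9): fills=#2x#1:3@96; bids=[#2:6@99] asks=[-]
After op 3 [order #3] limit_buy(price=97, qty=2): fills=none; bids=[#2:6@99 #3:2@97] asks=[-]
After op 4 [order #4] limit_buy(price=98, qty=7): fills=none; bids=[#2:6@99 #4:7@98 #3:2@97] asks=[-]
After op 5 [order #5] market_buy(qty=2): fills=none; bids=[#2:6@99 #4:7@98 #3:2@97] asks=[-]
After op 6 [order #6] limit_buy(price=103, qty=9): fills=none; bids=[#6:9@103 #2:6@99 #4:7@98 #3:2@97] asks=[-]
After op 7 [order #7] limit_sell(price=104, qty=8): fills=none; bids=[#6:9@103 #2:6@99 #4:7@98 #3:2@97] asks=[#7:8@104]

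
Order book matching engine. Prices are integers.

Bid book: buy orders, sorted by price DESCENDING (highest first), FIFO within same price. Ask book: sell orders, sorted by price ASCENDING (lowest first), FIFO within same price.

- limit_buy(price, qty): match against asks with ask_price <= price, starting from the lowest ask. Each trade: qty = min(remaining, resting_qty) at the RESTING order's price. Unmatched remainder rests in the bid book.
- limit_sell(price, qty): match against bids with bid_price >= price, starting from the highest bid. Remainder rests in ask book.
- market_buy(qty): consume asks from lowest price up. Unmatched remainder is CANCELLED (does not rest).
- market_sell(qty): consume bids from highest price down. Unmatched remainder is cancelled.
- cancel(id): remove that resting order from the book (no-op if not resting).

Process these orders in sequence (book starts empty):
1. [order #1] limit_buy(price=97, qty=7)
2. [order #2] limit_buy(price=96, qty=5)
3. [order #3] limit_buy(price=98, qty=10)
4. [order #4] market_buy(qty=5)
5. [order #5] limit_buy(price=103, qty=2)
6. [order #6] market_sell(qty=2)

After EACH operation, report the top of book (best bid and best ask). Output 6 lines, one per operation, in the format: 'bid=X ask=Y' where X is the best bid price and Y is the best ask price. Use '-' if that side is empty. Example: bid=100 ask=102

Answer: bid=97 ask=-
bid=97 ask=-
bid=98 ask=-
bid=98 ask=-
bid=103 ask=-
bid=98 ask=-

Derivation:
After op 1 [order #1] limit_buy(price=97, qty=7): fills=none; bids=[#1:7@97] asks=[-]
After op 2 [order #2] limit_buy(price=96, qty=5): fills=none; bids=[#1:7@97 #2:5@96] asks=[-]
After op 3 [order #3] limit_buy(price=98, qty=10): fills=none; bids=[#3:10@98 #1:7@97 #2:5@96] asks=[-]
After op 4 [order #4] market_buy(qty=5): fills=none; bids=[#3:10@98 #1:7@97 #2:5@96] asks=[-]
After op 5 [order #5] limit_buy(price=103, qty=2): fills=none; bids=[#5:2@103 #3:10@98 #1:7@97 #2:5@96] asks=[-]
After op 6 [order #6] market_sell(qty=2): fills=#5x#6:2@103; bids=[#3:10@98 #1:7@97 #2:5@96] asks=[-]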